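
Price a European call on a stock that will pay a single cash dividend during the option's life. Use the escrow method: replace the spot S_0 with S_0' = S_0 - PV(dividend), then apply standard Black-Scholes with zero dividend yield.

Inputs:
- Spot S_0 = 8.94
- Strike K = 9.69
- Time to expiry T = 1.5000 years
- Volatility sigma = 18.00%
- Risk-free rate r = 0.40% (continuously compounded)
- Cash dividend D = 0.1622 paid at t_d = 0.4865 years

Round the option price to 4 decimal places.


PV(D) = D * exp(-r * t_d) = 0.1622 * 0.99805589 = 0.16188467
S_0' = S_0 - PV(D) = 8.9400 - 0.16188467 = 8.77811533
d1 = (ln(S_0'/K) + (r + sigma^2/2)*T) / (sigma*sqrt(T)) = -0.31087062
d2 = d1 - sigma*sqrt(T) = -0.53132470
exp(-rT) = 0.99401796
N(d1) = 0.37794949; N(d2) = 0.29759690
C = S_0' * N(d1) - K * exp(-rT) * N(d2) = 8.77811533 * 0.37794949 - 9.6900 * 0.99401796 * 0.29759690 = 0.4512

Answer: Price = 0.4512


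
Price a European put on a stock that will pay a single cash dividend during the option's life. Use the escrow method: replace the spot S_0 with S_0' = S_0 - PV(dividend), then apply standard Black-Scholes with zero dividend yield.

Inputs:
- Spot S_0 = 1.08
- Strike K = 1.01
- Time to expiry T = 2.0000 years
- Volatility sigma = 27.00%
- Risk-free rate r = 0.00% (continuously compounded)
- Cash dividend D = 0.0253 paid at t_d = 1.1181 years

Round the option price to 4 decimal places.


PV(D) = D * exp(-r * t_d) = 0.0253 * 1.00000000 = 0.02530000
S_0' = S_0 - PV(D) = 1.0800 - 0.02530000 = 1.05470000
d1 = (ln(S_0'/K) + (r + sigma^2/2)*T) / (sigma*sqrt(T)) = 0.30433361
d2 = d1 - sigma*sqrt(T) = -0.07750405
exp(-rT) = 1.00000000
N(-d1) = 0.38043687; N(-d2) = 0.53088871
P = K * exp(-rT) * N(-d2) - S_0' * N(-d1) = 1.0100 * 1.00000000 * 0.53088871 - 1.05470000 * 0.38043687 = 0.1350

Answer: Price = 0.1350


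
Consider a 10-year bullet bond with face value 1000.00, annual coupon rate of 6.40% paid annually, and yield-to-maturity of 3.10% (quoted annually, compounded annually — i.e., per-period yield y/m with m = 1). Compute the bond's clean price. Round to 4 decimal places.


Answer: Price = 1280.0655

Derivation:
Coupon per period c = face * coupon_rate / m = 64.000000
Periods per year m = 1; per-period yield y/m = 0.031000
Number of cashflows N = 10
Cashflows (t years, CF_t, discount factor 1/(1+y/m)^(m*t), PV):
  t = 1.0000: CF_t = 64.000000, DF = 0.969932, PV = 62.075655
  t = 2.0000: CF_t = 64.000000, DF = 0.940768, PV = 60.209170
  t = 3.0000: CF_t = 64.000000, DF = 0.912481, PV = 58.398807
  t = 4.0000: CF_t = 64.000000, DF = 0.885045, PV = 56.642878
  t = 5.0000: CF_t = 64.000000, DF = 0.858434, PV = 54.939746
  t = 6.0000: CF_t = 64.000000, DF = 0.832622, PV = 53.287824
  t = 7.0000: CF_t = 64.000000, DF = 0.807587, PV = 51.685571
  t = 8.0000: CF_t = 64.000000, DF = 0.783305, PV = 50.131494
  t = 9.0000: CF_t = 64.000000, DF = 0.759752, PV = 48.624146
  t = 10.0000: CF_t = 1064.000000, DF = 0.736908, PV = 784.070249
Price P = sum_t PV_t = 1280.065540


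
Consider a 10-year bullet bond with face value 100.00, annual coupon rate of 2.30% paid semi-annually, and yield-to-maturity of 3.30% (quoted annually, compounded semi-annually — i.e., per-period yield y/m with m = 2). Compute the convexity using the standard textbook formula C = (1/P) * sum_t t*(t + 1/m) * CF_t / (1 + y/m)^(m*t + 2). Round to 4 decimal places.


Answer: Convexity = 87.3325

Derivation:
Coupon per period c = face * coupon_rate / m = 1.150000
Periods per year m = 2; per-period yield y/m = 0.016500
Number of cashflows N = 20
Cashflows (t years, CF_t, discount factor 1/(1+y/m)^(m*t), PV):
  t = 0.5000: CF_t = 1.150000, DF = 0.983768, PV = 1.131333
  t = 1.0000: CF_t = 1.150000, DF = 0.967799, PV = 1.112969
  t = 1.5000: CF_t = 1.150000, DF = 0.952090, PV = 1.094903
  t = 2.0000: CF_t = 1.150000, DF = 0.936635, PV = 1.077130
  t = 2.5000: CF_t = 1.150000, DF = 0.921432, PV = 1.059646
  t = 3.0000: CF_t = 1.150000, DF = 0.906475, PV = 1.042446
  t = 3.5000: CF_t = 1.150000, DF = 0.891761, PV = 1.025525
  t = 4.0000: CF_t = 1.150000, DF = 0.877285, PV = 1.008878
  t = 4.5000: CF_t = 1.150000, DF = 0.863045, PV = 0.992502
  t = 5.0000: CF_t = 1.150000, DF = 0.849036, PV = 0.976392
  t = 5.5000: CF_t = 1.150000, DF = 0.835254, PV = 0.960543
  t = 6.0000: CF_t = 1.150000, DF = 0.821696, PV = 0.944951
  t = 6.5000: CF_t = 1.150000, DF = 0.808359, PV = 0.929612
  t = 7.0000: CF_t = 1.150000, DF = 0.795237, PV = 0.914523
  t = 7.5000: CF_t = 1.150000, DF = 0.782329, PV = 0.899678
  t = 8.0000: CF_t = 1.150000, DF = 0.769630, PV = 0.885074
  t = 8.5000: CF_t = 1.150000, DF = 0.757137, PV = 0.870708
  t = 9.0000: CF_t = 1.150000, DF = 0.744847, PV = 0.856574
  t = 9.5000: CF_t = 1.150000, DF = 0.732757, PV = 0.842670
  t = 10.0000: CF_t = 101.150000, DF = 0.720862, PV = 72.915226
Price P = sum_t PV_t = 91.541283
Convexity numerator sum_t t*(t + 1/m) * CF_t / (1+y/m)^(m*t + 2):
  t = 0.5000: term = 0.547452
  t = 1.0000: term = 1.615696
  t = 1.5000: term = 3.178939
  t = 2.0000: term = 5.212230
  t = 2.5000: term = 7.691436
  t = 3.0000: term = 10.593222
  t = 3.5000: term = 13.895028
  t = 4.0000: term = 17.575048
  t = 4.5000: term = 21.612208
  t = 5.0000: term = 25.986150
  t = 5.5000: term = 30.677206
  t = 6.0000: term = 35.666384
  t = 6.5000: term = 40.935349
  t = 7.0000: term = 46.466399
  t = 7.5000: term = 52.242455
  t = 8.0000: term = 58.247040
  t = 8.5000: term = 64.464260
  t = 9.0000: term = 70.878790
  t = 9.5000: term = 77.475860
  t = 10.0000: term = 7409.565828
Convexity = (1/P) * sum = 7994.526978 / 91.541283 = 87.332477


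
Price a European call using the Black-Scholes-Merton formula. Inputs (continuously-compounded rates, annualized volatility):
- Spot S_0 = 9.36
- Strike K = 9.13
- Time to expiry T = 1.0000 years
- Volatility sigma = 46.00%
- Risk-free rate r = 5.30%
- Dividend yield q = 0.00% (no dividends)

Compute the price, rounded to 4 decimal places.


d1 = (ln(S/K) + (r - q + 0.5*sigma^2) * T) / (sigma * sqrt(T)) = 0.39930347
d2 = d1 - sigma * sqrt(T) = -0.06069653
exp(-rT) = 0.94838001; exp(-qT) = 1.00000000
C = S_0 * exp(-qT) * N(d1) - K * exp(-rT) * N(d2)
N(d1) = 0.65516519; N(d2) = 0.47580045
C = 9.3600 * 1.00000000 * 0.65516519 - 9.1300 * 0.94838001 * 0.47580045 = 2.0125

Answer: Price = 2.0125


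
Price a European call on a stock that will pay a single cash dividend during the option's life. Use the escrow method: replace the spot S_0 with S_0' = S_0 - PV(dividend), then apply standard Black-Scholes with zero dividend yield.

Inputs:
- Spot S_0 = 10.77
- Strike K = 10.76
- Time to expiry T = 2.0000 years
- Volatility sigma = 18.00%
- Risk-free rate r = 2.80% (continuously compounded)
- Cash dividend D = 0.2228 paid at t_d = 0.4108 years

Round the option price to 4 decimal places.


Answer: Price = 1.2479

Derivation:
PV(D) = D * exp(-r * t_d) = 0.2228 * 0.98856350 = 0.22025195
S_0' = S_0 - PV(D) = 10.7700 - 0.22025195 = 10.54974805
d1 = (ln(S_0'/K) + (r + sigma^2/2)*T) / (sigma*sqrt(T)) = 0.26974719
d2 = d1 - sigma*sqrt(T) = 0.01518875
exp(-rT) = 0.94553914
N(d1) = 0.60632262; N(d2) = 0.50605920
C = S_0' * N(d1) - K * exp(-rT) * N(d2) = 10.54974805 * 0.60632262 - 10.7600 * 0.94553914 * 0.50605920 = 1.2479


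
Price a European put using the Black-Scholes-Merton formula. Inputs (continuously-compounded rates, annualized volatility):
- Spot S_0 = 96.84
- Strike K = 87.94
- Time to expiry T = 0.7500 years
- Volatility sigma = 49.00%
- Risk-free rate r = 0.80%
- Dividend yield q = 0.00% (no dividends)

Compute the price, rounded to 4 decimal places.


d1 = (ln(S/K) + (r - q + 0.5*sigma^2) * T) / (sigma * sqrt(T)) = 0.45349772
d2 = d1 - sigma * sqrt(T) = 0.02914527
exp(-rT) = 0.99401796; exp(-qT) = 1.00000000
P = K * exp(-rT) * N(-d2) - S_0 * exp(-qT) * N(-d1)
N(-d1) = 0.32509519; N(-d2) = 0.48837436
P = 87.9400 * 0.99401796 * 0.48837436 - 96.8400 * 1.00000000 * 0.32509519 = 11.2085

Answer: Price = 11.2085


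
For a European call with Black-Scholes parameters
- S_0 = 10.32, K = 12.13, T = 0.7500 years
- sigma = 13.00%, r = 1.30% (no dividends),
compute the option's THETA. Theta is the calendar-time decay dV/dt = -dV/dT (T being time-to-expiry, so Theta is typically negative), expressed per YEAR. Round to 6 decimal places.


d1 = -1.2924693066; d2 = -1.4050526091
phi(d1) = 0.1730496057; exp(-qT) = 1.0000000000; exp(-rT) = 0.9902973771
Theta = -S*exp(-qT)*phi(d1)*sigma/(2*sqrt(T)) - r*K*exp(-rT)*N(d2) + q*S*exp(-qT)*N(d1)
N(d1) = 0.0980973343; N(d2) = 0.0800028174; sqrt(T) = 0.8660254038
Term 1 = -10.3200 * 1.0000000000 * 0.1730496057 * 0.1300 / (2 * 0.8660254038) = -0.1340395732
Term 2 = -0.0130 * 12.1300 * 0.9902973771 * 0.0800028174 = -0.0124932394
Term 3 = 0 (no dividend yield, q = 0)
Theta = -0.1340395732 + (-0.0124932394) + (0.0000000000) = -0.146533

Answer: Theta = -0.146533


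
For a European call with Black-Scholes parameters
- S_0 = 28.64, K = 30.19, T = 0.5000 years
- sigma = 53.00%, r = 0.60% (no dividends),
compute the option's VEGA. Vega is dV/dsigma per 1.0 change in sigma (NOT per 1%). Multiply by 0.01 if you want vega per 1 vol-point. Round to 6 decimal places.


d1 = 0.0547503398; d2 = -0.3200162542
phi(d1) = 0.3983447936; exp(-qT) = 1.0000000000; exp(-rT) = 0.9970044955
Vega = S * exp(-qT) * phi(d1) * sqrt(T) = 28.6400 * 1.0000000000 * 0.3983447936 * 0.7071067812 = 8.067095

Answer: Vega = 8.067095


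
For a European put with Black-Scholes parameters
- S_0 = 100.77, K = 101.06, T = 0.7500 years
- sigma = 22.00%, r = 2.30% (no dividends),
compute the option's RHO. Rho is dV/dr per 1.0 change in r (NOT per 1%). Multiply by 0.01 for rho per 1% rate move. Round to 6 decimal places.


Answer: Rho = -37.838009

Derivation:
d1 = 0.1707187608; d2 = -0.0198068280
phi(d1) = 0.3931708688; exp(-qT) = 1.0000000000; exp(-rT) = 0.9828979294
N(-d2) = 0.5079012645
Rho = -K*T*exp(-rT)*N(-d2) = -101.0600 * 0.7500 * 0.9828979294 * 0.5079012645 = -37.838009


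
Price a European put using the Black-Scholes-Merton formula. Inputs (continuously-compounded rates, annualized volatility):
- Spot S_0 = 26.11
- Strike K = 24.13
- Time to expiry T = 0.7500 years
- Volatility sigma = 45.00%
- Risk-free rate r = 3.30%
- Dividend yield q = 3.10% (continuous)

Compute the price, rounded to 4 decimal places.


d1 = (ln(S/K) + (r - q + 0.5*sigma^2) * T) / (sigma * sqrt(T)) = 0.40106599
d2 = d1 - sigma * sqrt(T) = 0.01135456
exp(-rT) = 0.97555377; exp(-qT) = 0.97701820
P = K * exp(-rT) * N(-d2) - S_0 * exp(-qT) * N(-d1)
N(-d1) = 0.34418577; N(-d2) = 0.49547028
P = 24.1300 * 0.97555377 * 0.49547028 - 26.1100 * 0.97701820 * 0.34418577 = 2.8833

Answer: Price = 2.8833


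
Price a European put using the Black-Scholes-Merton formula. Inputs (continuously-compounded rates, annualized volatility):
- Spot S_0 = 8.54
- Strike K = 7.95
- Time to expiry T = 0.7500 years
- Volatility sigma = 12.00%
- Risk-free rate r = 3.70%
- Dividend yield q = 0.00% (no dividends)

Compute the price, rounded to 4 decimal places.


Answer: Price = 0.0764

Derivation:
d1 = (ln(S/K) + (r - q + 0.5*sigma^2) * T) / (sigma * sqrt(T)) = 1.00785226
d2 = d1 - sigma * sqrt(T) = 0.90392921
exp(-rT) = 0.97263149; exp(-qT) = 1.00000000
P = K * exp(-rT) * N(-d2) - S_0 * exp(-qT) * N(-d1)
N(-d1) = 0.15676270; N(-d2) = 0.18301647
P = 7.9500 * 0.97263149 * 0.18301647 - 8.5400 * 1.00000000 * 0.15676270 = 0.0764


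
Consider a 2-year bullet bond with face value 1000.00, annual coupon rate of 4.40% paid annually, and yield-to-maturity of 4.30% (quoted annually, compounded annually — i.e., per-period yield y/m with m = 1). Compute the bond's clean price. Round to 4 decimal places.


Coupon per period c = face * coupon_rate / m = 44.000000
Periods per year m = 1; per-period yield y/m = 0.043000
Number of cashflows N = 2
Cashflows (t years, CF_t, discount factor 1/(1+y/m)^(m*t), PV):
  t = 1.0000: CF_t = 44.000000, DF = 0.958773, PV = 42.186002
  t = 2.0000: CF_t = 1044.000000, DF = 0.919245, PV = 959.692016
Price P = sum_t PV_t = 1001.878018

Answer: Price = 1001.8780


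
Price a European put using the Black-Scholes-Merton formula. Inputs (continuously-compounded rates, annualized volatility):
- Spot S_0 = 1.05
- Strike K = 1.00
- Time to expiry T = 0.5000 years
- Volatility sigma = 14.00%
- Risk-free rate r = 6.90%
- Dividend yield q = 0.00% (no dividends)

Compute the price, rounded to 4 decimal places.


d1 = (ln(S/K) + (r - q + 0.5*sigma^2) * T) / (sigma * sqrt(T)) = 0.89085519
d2 = d1 - sigma * sqrt(T) = 0.79186024
exp(-rT) = 0.96608834; exp(-qT) = 1.00000000
P = K * exp(-rT) * N(-d2) - S_0 * exp(-qT) * N(-d1)
N(-d1) = 0.18650343; N(-d2) = 0.21422109
P = 1.0000 * 0.96608834 * 0.21422109 - 1.0500 * 1.00000000 * 0.18650343 = 0.0111

Answer: Price = 0.0111


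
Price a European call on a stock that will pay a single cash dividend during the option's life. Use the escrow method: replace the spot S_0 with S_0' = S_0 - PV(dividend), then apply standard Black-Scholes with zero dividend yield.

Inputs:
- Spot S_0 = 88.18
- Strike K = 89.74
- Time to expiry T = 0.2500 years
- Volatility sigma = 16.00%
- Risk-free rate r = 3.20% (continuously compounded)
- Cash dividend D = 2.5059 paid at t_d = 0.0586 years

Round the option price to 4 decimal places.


Answer: Price = 1.4275

Derivation:
PV(D) = D * exp(-r * t_d) = 2.5059 * 0.99812656 = 2.50120534
S_0' = S_0 - PV(D) = 88.1800 - 2.50120534 = 85.67879466
d1 = (ln(S_0'/K) + (r + sigma^2/2)*T) / (sigma*sqrt(T)) = -0.43889053
d2 = d1 - sigma*sqrt(T) = -0.51889053
exp(-rT) = 0.99203191
N(d1) = 0.33037043; N(d2) = 0.30191854
C = S_0' * N(d1) - K * exp(-rT) * N(d2) = 85.67879466 * 0.33037043 - 89.7400 * 0.99203191 * 0.30191854 = 1.4275


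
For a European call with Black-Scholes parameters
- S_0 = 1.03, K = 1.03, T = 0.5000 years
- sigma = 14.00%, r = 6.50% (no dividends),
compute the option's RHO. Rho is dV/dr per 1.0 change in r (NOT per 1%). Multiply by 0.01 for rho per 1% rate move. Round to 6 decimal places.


d1 = 0.3777970517; d2 = 0.2788021023
phi(d1) = 0.3714638086; exp(-qT) = 1.0000000000; exp(-rT) = 0.9680224498
N(d2) = 0.6098016495
Rho = K*T*exp(-rT)*N(d2) = 1.0300 * 0.5000 * 0.9680224498 * 0.6098016495 = 0.304005

Answer: Rho = 0.304005


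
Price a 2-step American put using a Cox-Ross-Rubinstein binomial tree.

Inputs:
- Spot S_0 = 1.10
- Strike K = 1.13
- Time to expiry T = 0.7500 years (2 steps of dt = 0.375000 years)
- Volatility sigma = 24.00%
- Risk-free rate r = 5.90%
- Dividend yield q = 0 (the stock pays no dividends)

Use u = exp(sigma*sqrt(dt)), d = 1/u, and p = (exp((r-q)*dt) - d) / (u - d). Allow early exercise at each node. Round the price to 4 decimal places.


dt = T/N = 0.375000
u = exp(sigma*sqrt(dt)) = 1.158319; d = 1/u = 0.863320
p = (exp((r-q)*dt) - d) / (u - d) = 0.539160
Discount per step: exp(-r*dt) = 0.978118
Stock lattice S(k, i) with i counting down-moves:
  k=0: S(0,0) = 1.1000
  k=1: S(1,0) = 1.2742; S(1,1) = 0.9497
  k=2: S(2,0) = 1.4759; S(2,1) = 1.1000; S(2,2) = 0.8199
Terminal payoffs V(N, i) = max(K - S_T, 0):
  V(2,0) = 0.000000; V(2,1) = 0.030000; V(2,2) = 0.310146
Backward induction: V(k, i) = exp(-r*dt) * [p * V(k+1, i) + (1-p) * V(k+1, i+1)]; then take max(V_cont, immediate exercise) for American.
  V(1,0) = exp(-r*dt) * [p*0.000000 + (1-p)*0.030000] = 0.013523; exercise = 0.000000; V(1,0) = max -> 0.013523
  V(1,1) = exp(-r*dt) * [p*0.030000 + (1-p)*0.310146] = 0.155621; exercise = 0.180348; V(1,1) = max -> 0.180348
  V(0,0) = exp(-r*dt) * [p*0.013523 + (1-p)*0.180348] = 0.088424; exercise = 0.030000; V(0,0) = max -> 0.088424

Answer: Price = V(0,0) = 0.0884


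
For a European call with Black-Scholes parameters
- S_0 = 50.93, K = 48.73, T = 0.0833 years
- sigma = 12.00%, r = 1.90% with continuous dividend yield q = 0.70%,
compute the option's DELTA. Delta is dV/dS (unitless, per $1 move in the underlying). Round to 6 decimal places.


Answer: Delta = 0.906245

Derivation:
d1 = 1.3211447931; d2 = 1.2865107058
phi(d1) = 0.1666848600; exp(-qT) = 0.9994170700; exp(-rT) = 0.9984185518
N(d1) = 0.9067734550
Delta = exp(-qT) * N(d1) = 0.9994170700 * 0.9067734550 = 0.906245


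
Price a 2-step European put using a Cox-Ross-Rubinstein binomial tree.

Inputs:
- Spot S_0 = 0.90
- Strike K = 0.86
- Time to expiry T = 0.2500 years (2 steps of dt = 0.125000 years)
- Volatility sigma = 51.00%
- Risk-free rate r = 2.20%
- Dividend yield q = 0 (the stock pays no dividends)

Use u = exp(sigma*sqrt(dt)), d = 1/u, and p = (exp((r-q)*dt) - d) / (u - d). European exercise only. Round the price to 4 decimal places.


Answer: Price = V(0,0) = 0.0668

Derivation:
dt = T/N = 0.125000
u = exp(sigma*sqrt(dt)) = 1.197591; d = 1/u = 0.835009
p = (exp((r-q)*dt) - d) / (u - d) = 0.462639
Discount per step: exp(-r*dt) = 0.997254
Stock lattice S(k, i) with i counting down-moves:
  k=0: S(0,0) = 0.9000
  k=1: S(1,0) = 1.0778; S(1,1) = 0.7515
  k=2: S(2,0) = 1.2908; S(2,1) = 0.9000; S(2,2) = 0.6275
Terminal payoffs V(N, i) = max(K - S_T, 0):
  V(2,0) = 0.000000; V(2,1) = 0.000000; V(2,2) = 0.232483
Backward induction: V(k, i) = exp(-r*dt) * [p * V(k+1, i) + (1-p) * V(k+1, i+1)].
  V(1,0) = exp(-r*dt) * [p*0.000000 + (1-p)*0.000000] = 0.000000
  V(1,1) = exp(-r*dt) * [p*0.000000 + (1-p)*0.232483] = 0.124584
  V(0,0) = exp(-r*dt) * [p*0.000000 + (1-p)*0.124584] = 0.066763


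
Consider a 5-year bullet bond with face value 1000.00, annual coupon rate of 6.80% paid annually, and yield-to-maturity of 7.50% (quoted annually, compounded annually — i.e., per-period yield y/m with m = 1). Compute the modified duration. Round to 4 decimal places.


Answer: Modified duration = 4.0864

Derivation:
Coupon per period c = face * coupon_rate / m = 68.000000
Periods per year m = 1; per-period yield y/m = 0.075000
Number of cashflows N = 5
Cashflows (t years, CF_t, discount factor 1/(1+y/m)^(m*t), PV):
  t = 1.0000: CF_t = 68.000000, DF = 0.930233, PV = 63.255814
  t = 2.0000: CF_t = 68.000000, DF = 0.865333, PV = 58.842618
  t = 3.0000: CF_t = 68.000000, DF = 0.804961, PV = 54.737319
  t = 4.0000: CF_t = 68.000000, DF = 0.748801, PV = 50.918436
  t = 5.0000: CF_t = 1068.000000, DF = 0.696559, PV = 743.924619
Price P = sum_t PV_t = 971.678806
First compute Macaulay numerator sum_t t * PV_t:
  t * PV_t at t = 1.0000: 63.255814
  t * PV_t at t = 2.0000: 117.685235
  t * PV_t at t = 3.0000: 164.211956
  t * PV_t at t = 4.0000: 203.673744
  t * PV_t at t = 5.0000: 3719.623097
Macaulay duration D = 4268.449846 / 971.678806 = 4.392861
Modified duration = D / (1 + y/m) = 4.392861 / (1 + 0.075000) = 4.086382


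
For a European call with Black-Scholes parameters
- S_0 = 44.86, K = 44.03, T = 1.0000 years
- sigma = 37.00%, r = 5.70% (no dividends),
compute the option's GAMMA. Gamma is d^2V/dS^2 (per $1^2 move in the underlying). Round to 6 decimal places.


d1 = 0.3895278630; d2 = 0.0195278630
phi(d1) = 0.3697957284; exp(-qT) = 1.0000000000; exp(-rT) = 0.9445940694
Gamma = exp(-qT) * phi(d1) / (S * sigma * sqrt(T)) = 1.0000000000 * 0.3697957284 / (44.8600 * 0.3700 * 1.0000000000) = 0.022279

Answer: Gamma = 0.022279


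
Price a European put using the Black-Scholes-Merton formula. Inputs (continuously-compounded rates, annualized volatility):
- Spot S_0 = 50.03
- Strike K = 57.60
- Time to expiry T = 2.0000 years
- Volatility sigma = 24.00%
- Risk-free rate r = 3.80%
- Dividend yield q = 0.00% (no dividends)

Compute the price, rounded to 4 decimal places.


d1 = (ln(S/K) + (r - q + 0.5*sigma^2) * T) / (sigma * sqrt(T)) = -0.02150707
d2 = d1 - sigma * sqrt(T) = -0.36091833
exp(-rT) = 0.92681621; exp(-qT) = 1.00000000
P = K * exp(-rT) * N(-d2) - S_0 * exp(-qT) * N(-d1)
N(-d1) = 0.50857942; N(-d2) = 0.64091975
P = 57.6000 * 0.92681621 * 0.64091975 - 50.0300 * 1.00000000 * 0.50857942 = 8.7710

Answer: Price = 8.7710


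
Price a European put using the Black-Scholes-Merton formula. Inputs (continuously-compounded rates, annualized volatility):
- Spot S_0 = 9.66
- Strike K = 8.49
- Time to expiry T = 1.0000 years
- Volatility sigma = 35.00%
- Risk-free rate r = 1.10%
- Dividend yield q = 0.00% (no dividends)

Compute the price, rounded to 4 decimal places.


Answer: Price = 0.7208

Derivation:
d1 = (ln(S/K) + (r - q + 0.5*sigma^2) * T) / (sigma * sqrt(T)) = 0.57529899
d2 = d1 - sigma * sqrt(T) = 0.22529899
exp(-rT) = 0.98906028; exp(-qT) = 1.00000000
P = K * exp(-rT) * N(-d2) - S_0 * exp(-qT) * N(-d1)
N(-d1) = 0.28254455; N(-d2) = 0.41087334
P = 8.4900 * 0.98906028 * 0.41087334 - 9.6600 * 1.00000000 * 0.28254455 = 0.7208


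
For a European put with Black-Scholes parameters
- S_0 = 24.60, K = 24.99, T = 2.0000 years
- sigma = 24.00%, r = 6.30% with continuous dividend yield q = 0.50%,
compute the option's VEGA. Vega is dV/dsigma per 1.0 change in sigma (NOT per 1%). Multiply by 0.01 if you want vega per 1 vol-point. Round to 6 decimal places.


Answer: Vega = 12.332130

Derivation:
d1 = 0.4651310049; d2 = 0.1257197499
phi(d1) = 0.3580395016; exp(-qT) = 0.9900498337; exp(-rT) = 0.8816148468
Vega = S * exp(-qT) * phi(d1) * sqrt(T) = 24.6000 * 0.9900498337 * 0.3580395016 * 1.4142135624 = 12.332130


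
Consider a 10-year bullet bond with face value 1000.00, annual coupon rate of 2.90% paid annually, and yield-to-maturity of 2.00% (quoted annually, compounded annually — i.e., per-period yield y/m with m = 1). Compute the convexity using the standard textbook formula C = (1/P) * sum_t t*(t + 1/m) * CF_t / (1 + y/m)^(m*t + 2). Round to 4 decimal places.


Coupon per period c = face * coupon_rate / m = 29.000000
Periods per year m = 1; per-period yield y/m = 0.020000
Number of cashflows N = 10
Cashflows (t years, CF_t, discount factor 1/(1+y/m)^(m*t), PV):
  t = 1.0000: CF_t = 29.000000, DF = 0.980392, PV = 28.431373
  t = 2.0000: CF_t = 29.000000, DF = 0.961169, PV = 27.873895
  t = 3.0000: CF_t = 29.000000, DF = 0.942322, PV = 27.327348
  t = 4.0000: CF_t = 29.000000, DF = 0.923845, PV = 26.791517
  t = 5.0000: CF_t = 29.000000, DF = 0.905731, PV = 26.266193
  t = 6.0000: CF_t = 29.000000, DF = 0.887971, PV = 25.751170
  t = 7.0000: CF_t = 29.000000, DF = 0.870560, PV = 25.246245
  t = 8.0000: CF_t = 29.000000, DF = 0.853490, PV = 24.751221
  t = 9.0000: CF_t = 29.000000, DF = 0.836755, PV = 24.265903
  t = 10.0000: CF_t = 1029.000000, DF = 0.820348, PV = 844.138401
Price P = sum_t PV_t = 1080.843265
Convexity numerator sum_t t*(t + 1/m) * CF_t / (1+y/m)^(m*t + 2):
  t = 1.0000: term = 54.654695
  t = 2.0000: term = 160.749104
  t = 3.0000: term = 315.194322
  t = 4.0000: term = 515.023402
  t = 5.0000: term = 757.387355
  t = 6.0000: term = 1039.551272
  t = 7.0000: term = 1358.890552
  t = 8.0000: term = 1712.887250
  t = 9.0000: term = 2099.126532
  t = 10.0000: term = 89249.542544
Convexity = (1/P) * sum = 97263.007029 / 1080.843265 = 89.988077

Answer: Convexity = 89.9881


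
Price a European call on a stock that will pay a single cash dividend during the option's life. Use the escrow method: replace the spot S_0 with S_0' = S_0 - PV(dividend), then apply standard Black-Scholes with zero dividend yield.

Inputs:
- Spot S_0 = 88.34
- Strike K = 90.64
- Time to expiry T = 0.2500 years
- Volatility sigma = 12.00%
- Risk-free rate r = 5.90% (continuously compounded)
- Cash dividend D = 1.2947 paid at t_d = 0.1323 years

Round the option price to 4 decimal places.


PV(D) = D * exp(-r * t_d) = 1.2947 * 0.99222469 = 1.28463330
S_0' = S_0 - PV(D) = 88.3400 - 1.28463330 = 87.05536670
d1 = (ln(S_0'/K) + (r + sigma^2/2)*T) / (sigma*sqrt(T)) = -0.39668836
d2 = d1 - sigma*sqrt(T) = -0.45668836
exp(-rT) = 0.98535825
N(d1) = 0.34579864; N(d2) = 0.32394753
C = S_0' * N(d1) - K * exp(-rT) * N(d2) = 87.05536670 * 0.34579864 - 90.6400 * 0.98535825 * 0.32394753 = 1.1709

Answer: Price = 1.1709


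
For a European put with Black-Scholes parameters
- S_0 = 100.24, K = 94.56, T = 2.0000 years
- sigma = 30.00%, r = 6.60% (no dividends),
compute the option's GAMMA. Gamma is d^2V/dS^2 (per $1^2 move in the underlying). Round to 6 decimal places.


Answer: Gamma = 0.007541

Derivation:
d1 = 0.6607506447; d2 = 0.2364865760
phi(d1) = 0.3207047887; exp(-qT) = 1.0000000000; exp(-rT) = 0.8763409951
Gamma = exp(-qT) * phi(d1) / (S * sigma * sqrt(T)) = 1.0000000000 * 0.3207047887 / (100.2400 * 0.3000 * 1.4142135624) = 0.007541


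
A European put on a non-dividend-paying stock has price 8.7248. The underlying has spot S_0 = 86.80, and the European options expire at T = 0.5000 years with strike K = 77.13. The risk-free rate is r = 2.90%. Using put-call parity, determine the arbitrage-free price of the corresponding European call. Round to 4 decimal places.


Answer: Call price = 19.5051

Derivation:
Put-call parity: C - P = S_0 * exp(-qT) - K * exp(-rT).
S_0 * exp(-qT) = 86.8000 * 1.00000000 = 86.80000000
K * exp(-rT) = 77.1300 * 0.98560462 = 76.01968424
C = P + S*exp(-qT) - K*exp(-rT)
C = 8.7248 + 86.80000000 - 76.01968424 = 19.5051


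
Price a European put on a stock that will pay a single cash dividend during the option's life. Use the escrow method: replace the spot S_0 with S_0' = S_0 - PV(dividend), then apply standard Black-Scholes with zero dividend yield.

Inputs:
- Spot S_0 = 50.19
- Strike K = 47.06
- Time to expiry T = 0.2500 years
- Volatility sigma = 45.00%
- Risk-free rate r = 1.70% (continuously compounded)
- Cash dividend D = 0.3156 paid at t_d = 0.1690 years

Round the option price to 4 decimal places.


PV(D) = D * exp(-r * t_d) = 0.3156 * 0.99713112 = 0.31469458
S_0' = S_0 - PV(D) = 50.1900 - 0.31469458 = 49.87530542
d1 = (ln(S_0'/K) + (r + sigma^2/2)*T) / (sigma*sqrt(T)) = 0.38962274
d2 = d1 - sigma*sqrt(T) = 0.16462274
exp(-rT) = 0.99575902
N(-d1) = 0.34840777; N(-d2) = 0.43462047
P = K * exp(-rT) * N(-d2) - S_0' * N(-d1) = 47.0600 * 0.99575902 * 0.43462047 - 49.87530542 * 0.34840777 = 2.9896

Answer: Price = 2.9896


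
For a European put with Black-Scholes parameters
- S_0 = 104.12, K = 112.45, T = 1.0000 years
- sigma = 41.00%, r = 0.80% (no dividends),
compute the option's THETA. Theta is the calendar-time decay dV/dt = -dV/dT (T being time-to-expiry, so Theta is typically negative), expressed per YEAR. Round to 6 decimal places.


d1 = 0.0367936627; d2 = -0.3732063373
phi(d1) = 0.3986723330; exp(-qT) = 1.0000000000; exp(-rT) = 0.9920319148
Theta = -S*exp(-qT)*phi(d1)*sigma/(2*sqrt(T)) + r*K*exp(-rT)*N(-d2) - q*S*exp(-qT)*N(-d1)
N(-d1) = 0.4853247635; N(-d2) = 0.6455025600; sqrt(T) = 1.0000000000
Term 1 = -104.1200 * 1.0000000000 * 0.3986723330 * 0.4100 / (2 * 1.0000000000) = -8.5095014790
Term 2 = 0.0080 * 112.4500 * 0.9920319148 * 0.6455025600 = 0.5760670829
Term 3 = 0 (no dividend yield, q = 0)
Theta = -8.5095014790 + (0.5760670829) + (0.0000000000) = -7.933434

Answer: Theta = -7.933434


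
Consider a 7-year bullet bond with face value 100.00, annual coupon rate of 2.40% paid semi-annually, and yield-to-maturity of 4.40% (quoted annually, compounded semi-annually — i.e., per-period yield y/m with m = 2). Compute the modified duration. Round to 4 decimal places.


Coupon per period c = face * coupon_rate / m = 1.200000
Periods per year m = 2; per-period yield y/m = 0.022000
Number of cashflows N = 14
Cashflows (t years, CF_t, discount factor 1/(1+y/m)^(m*t), PV):
  t = 0.5000: CF_t = 1.200000, DF = 0.978474, PV = 1.174168
  t = 1.0000: CF_t = 1.200000, DF = 0.957411, PV = 1.148893
  t = 1.5000: CF_t = 1.200000, DF = 0.936801, PV = 1.124161
  t = 2.0000: CF_t = 1.200000, DF = 0.916635, PV = 1.099962
  t = 2.5000: CF_t = 1.200000, DF = 0.896903, PV = 1.076284
  t = 3.0000: CF_t = 1.200000, DF = 0.877596, PV = 1.053115
  t = 3.5000: CF_t = 1.200000, DF = 0.858704, PV = 1.030445
  t = 4.0000: CF_t = 1.200000, DF = 0.840220, PV = 1.008264
  t = 4.5000: CF_t = 1.200000, DF = 0.822133, PV = 0.986559
  t = 5.0000: CF_t = 1.200000, DF = 0.804435, PV = 0.965322
  t = 5.5000: CF_t = 1.200000, DF = 0.787119, PV = 0.944542
  t = 6.0000: CF_t = 1.200000, DF = 0.770175, PV = 0.924210
  t = 6.5000: CF_t = 1.200000, DF = 0.753596, PV = 0.904315
  t = 7.0000: CF_t = 101.200000, DF = 0.737373, PV = 74.622187
Price P = sum_t PV_t = 88.062427
First compute Macaulay numerator sum_t t * PV_t:
  t * PV_t at t = 0.5000: 0.587084
  t * PV_t at t = 1.0000: 1.148893
  t * PV_t at t = 1.5000: 1.686242
  t * PV_t at t = 2.0000: 2.199924
  t * PV_t at t = 2.5000: 2.690709
  t * PV_t at t = 3.0000: 3.159346
  t * PV_t at t = 3.5000: 3.606559
  t * PV_t at t = 4.0000: 4.033054
  t * PV_t at t = 4.5000: 4.439517
  t * PV_t at t = 5.0000: 4.826611
  t * PV_t at t = 5.5000: 5.194982
  t * PV_t at t = 6.0000: 5.545258
  t * PV_t at t = 6.5000: 5.878046
  t * PV_t at t = 7.0000: 522.355307
Macaulay duration D = 567.351531 / 88.062427 = 6.442606
Modified duration = D / (1 + y/m) = 6.442606 / (1 + 0.022000) = 6.303920

Answer: Modified duration = 6.3039


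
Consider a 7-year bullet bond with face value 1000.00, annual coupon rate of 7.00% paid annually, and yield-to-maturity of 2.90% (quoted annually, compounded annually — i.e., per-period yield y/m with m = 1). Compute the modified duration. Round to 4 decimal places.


Coupon per period c = face * coupon_rate / m = 70.000000
Periods per year m = 1; per-period yield y/m = 0.029000
Number of cashflows N = 7
Cashflows (t years, CF_t, discount factor 1/(1+y/m)^(m*t), PV):
  t = 1.0000: CF_t = 70.000000, DF = 0.971817, PV = 68.027211
  t = 2.0000: CF_t = 70.000000, DF = 0.944429, PV = 66.110020
  t = 3.0000: CF_t = 70.000000, DF = 0.917812, PV = 64.246861
  t = 4.0000: CF_t = 70.000000, DF = 0.891946, PV = 62.436211
  t = 5.0000: CF_t = 70.000000, DF = 0.866808, PV = 60.676590
  t = 6.0000: CF_t = 70.000000, DF = 0.842379, PV = 58.966560
  t = 7.0000: CF_t = 1070.000000, DF = 0.818639, PV = 875.943621
Price P = sum_t PV_t = 1256.407075
First compute Macaulay numerator sum_t t * PV_t:
  t * PV_t at t = 1.0000: 68.027211
  t * PV_t at t = 2.0000: 132.220041
  t * PV_t at t = 3.0000: 192.740584
  t * PV_t at t = 4.0000: 249.744845
  t * PV_t at t = 5.0000: 303.382950
  t * PV_t at t = 6.0000: 353.799359
  t * PV_t at t = 7.0000: 6131.605348
Macaulay duration D = 7431.520338 / 1256.407075 = 5.914899
Modified duration = D / (1 + y/m) = 5.914899 / (1 + 0.029000) = 5.748201

Answer: Modified duration = 5.7482


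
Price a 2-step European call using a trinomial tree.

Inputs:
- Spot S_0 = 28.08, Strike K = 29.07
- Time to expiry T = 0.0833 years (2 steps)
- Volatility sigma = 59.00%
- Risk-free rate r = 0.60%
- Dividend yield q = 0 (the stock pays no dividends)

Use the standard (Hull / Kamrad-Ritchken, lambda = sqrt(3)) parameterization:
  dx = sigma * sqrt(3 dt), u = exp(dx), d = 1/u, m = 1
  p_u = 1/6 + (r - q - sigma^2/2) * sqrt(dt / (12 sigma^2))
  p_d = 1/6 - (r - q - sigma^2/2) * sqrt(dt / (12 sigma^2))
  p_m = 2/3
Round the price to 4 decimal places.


dt = T/N = 0.041650; dx = sigma*sqrt(3*dt) = 0.208555
u = exp(dx) = 1.231896; d = 1/u = 0.811757
p_u = 0.149886, p_m = 0.666667, p_d = 0.183447
Discount per step: exp(-r*dt) = 0.999750
Stock lattice S(k, j) with j the centered position index:
  k=0: S(0,+0) = 28.0800
  k=1: S(1,-1) = 22.7941; S(1,+0) = 28.0800; S(1,+1) = 34.5917
  k=2: S(2,-2) = 18.5033; S(2,-1) = 22.7941; S(2,+0) = 28.0800; S(2,+1) = 34.5917; S(2,+2) = 42.6133
Terminal payoffs V(N, j) = max(S_T - K, 0):
  V(2,-2) = 0.000000; V(2,-1) = 0.000000; V(2,+0) = 0.000000; V(2,+1) = 5.521651; V(2,+2) = 13.543331
Backward induction: V(k, j) = exp(-r*dt) * [p_u * V(k+1, j+1) + p_m * V(k+1, j) + p_d * V(k+1, j-1)]
  V(1,-1) = exp(-r*dt) * [p_u*0.000000 + p_m*0.000000 + p_d*0.000000] = 0.000000
  V(1,+0) = exp(-r*dt) * [p_u*5.521651 + p_m*0.000000 + p_d*0.000000] = 0.827413
  V(1,+1) = exp(-r*dt) * [p_u*13.543331 + p_m*5.521651 + p_d*0.000000] = 5.709632
  V(0,+0) = exp(-r*dt) * [p_u*5.709632 + p_m*0.827413 + p_d*0.000000] = 1.407052

Answer: Price = V(0,0) = 1.4071


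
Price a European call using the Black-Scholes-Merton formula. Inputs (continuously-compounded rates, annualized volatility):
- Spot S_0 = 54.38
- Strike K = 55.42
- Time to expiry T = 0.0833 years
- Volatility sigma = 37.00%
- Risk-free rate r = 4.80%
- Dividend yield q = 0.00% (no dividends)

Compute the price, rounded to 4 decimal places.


Answer: Price = 1.9464

Derivation:
d1 = (ln(S/K) + (r - q + 0.5*sigma^2) * T) / (sigma * sqrt(T)) = -0.08656195
d2 = d1 - sigma * sqrt(T) = -0.19335039
exp(-rT) = 0.99600958; exp(-qT) = 1.00000000
C = S_0 * exp(-qT) * N(d1) - K * exp(-rT) * N(d2)
N(d1) = 0.46550986; N(d2) = 0.42334228
C = 54.3800 * 1.00000000 * 0.46550986 - 55.4200 * 0.99600958 * 0.42334228 = 1.9464


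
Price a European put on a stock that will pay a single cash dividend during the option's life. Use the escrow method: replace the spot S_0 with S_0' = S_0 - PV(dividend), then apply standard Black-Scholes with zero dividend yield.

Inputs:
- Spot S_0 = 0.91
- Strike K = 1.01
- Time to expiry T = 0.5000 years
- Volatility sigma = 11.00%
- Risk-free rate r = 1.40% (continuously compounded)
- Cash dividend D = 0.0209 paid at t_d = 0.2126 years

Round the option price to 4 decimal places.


Answer: Price = 0.1157

Derivation:
PV(D) = D * exp(-r * t_d) = 0.0209 * 0.99702803 = 0.02083789
S_0' = S_0 - PV(D) = 0.9100 - 0.02083789 = 0.88916211
d1 = (ln(S_0'/K) + (r + sigma^2/2)*T) / (sigma*sqrt(T)) = -1.50936487
d2 = d1 - sigma*sqrt(T) = -1.58714662
exp(-rT) = 0.99302444
N(-d1) = 0.93439722; N(-d2) = 0.94376028
P = K * exp(-rT) * N(-d2) - S_0' * N(-d1) = 1.0100 * 0.99302444 * 0.94376028 - 0.88916211 * 0.93439722 = 0.1157


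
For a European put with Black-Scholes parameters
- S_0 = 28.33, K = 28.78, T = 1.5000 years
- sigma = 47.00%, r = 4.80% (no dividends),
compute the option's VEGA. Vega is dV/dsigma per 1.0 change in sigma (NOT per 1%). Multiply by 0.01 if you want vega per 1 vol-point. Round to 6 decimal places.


d1 = 0.3855177421; d2 = -0.1901123475
phi(d1) = 0.3703708426; exp(-qT) = 1.0000000000; exp(-rT) = 0.9305308958
Vega = S * exp(-qT) * phi(d1) * sqrt(T) = 28.3300 * 1.0000000000 * 0.3703708426 * 1.2247448714 = 12.850765

Answer: Vega = 12.850765


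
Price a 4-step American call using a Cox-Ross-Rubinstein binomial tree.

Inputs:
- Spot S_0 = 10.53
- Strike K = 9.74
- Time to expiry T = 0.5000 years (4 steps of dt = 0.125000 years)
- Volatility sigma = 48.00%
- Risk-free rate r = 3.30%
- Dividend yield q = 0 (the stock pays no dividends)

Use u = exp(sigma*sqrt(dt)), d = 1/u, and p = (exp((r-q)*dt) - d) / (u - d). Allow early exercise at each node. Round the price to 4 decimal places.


Answer: Price = V(0,0) = 1.9087

Derivation:
dt = T/N = 0.125000
u = exp(sigma*sqrt(dt)) = 1.184956; d = 1/u = 0.843913
p = (exp((r-q)*dt) - d) / (u - d) = 0.469795
Discount per step: exp(-r*dt) = 0.995883
Stock lattice S(k, i) with i counting down-moves:
  k=0: S(0,0) = 10.5300
  k=1: S(1,0) = 12.4776; S(1,1) = 8.8864
  k=2: S(2,0) = 14.7854; S(2,1) = 10.5300; S(2,2) = 7.4994
  k=3: S(3,0) = 17.5200; S(3,1) = 12.4776; S(3,2) = 8.8864; S(3,3) = 6.3288
  k=4: S(4,0) = 20.7605; S(4,1) = 14.7854; S(4,2) = 10.5300; S(4,3) = 7.4994; S(4,4) = 5.3410
Terminal payoffs V(N, i) = max(S_T - K, 0):
  V(4,0) = 11.020473; V(4,1) = 5.045391; V(4,2) = 0.790000; V(4,3) = 0.000000; V(4,4) = 0.000000
Backward induction: V(k, i) = exp(-r*dt) * [p * V(k+1, i) + (1-p) * V(k+1, i+1)]; then take max(V_cont, immediate exercise) for American.
  V(3,0) = exp(-r*dt) * [p*11.020473 + (1-p)*5.045391] = 7.820132; exercise = 7.780037; V(3,0) = max -> 7.820132
  V(3,1) = exp(-r*dt) * [p*5.045391 + (1-p)*0.790000] = 2.777681; exercise = 2.737586; V(3,1) = max -> 2.777681
  V(3,2) = exp(-r*dt) * [p*0.790000 + (1-p)*0.000000] = 0.369611; exercise = 0.000000; V(3,2) = max -> 0.369611
  V(3,3) = exp(-r*dt) * [p*0.000000 + (1-p)*0.000000] = 0.000000; exercise = 0.000000; V(3,3) = max -> 0.000000
  V(2,0) = exp(-r*dt) * [p*7.820132 + (1-p)*2.777681] = 5.125415; exercise = 5.045391; V(2,0) = max -> 5.125415
  V(2,1) = exp(-r*dt) * [p*2.777681 + (1-p)*0.369611] = 1.494732; exercise = 0.790000; V(2,1) = max -> 1.494732
  V(2,2) = exp(-r*dt) * [p*0.369611 + (1-p)*0.000000] = 0.172927; exercise = 0.000000; V(2,2) = max -> 0.172927
  V(1,0) = exp(-r*dt) * [p*5.125415 + (1-p)*1.494732] = 3.187236; exercise = 2.737586; V(1,0) = max -> 3.187236
  V(1,1) = exp(-r*dt) * [p*1.494732 + (1-p)*0.172927] = 0.790637; exercise = 0.000000; V(1,1) = max -> 0.790637
  V(0,0) = exp(-r*dt) * [p*3.187236 + (1-p)*0.790637] = 1.908658; exercise = 0.790000; V(0,0) = max -> 1.908658


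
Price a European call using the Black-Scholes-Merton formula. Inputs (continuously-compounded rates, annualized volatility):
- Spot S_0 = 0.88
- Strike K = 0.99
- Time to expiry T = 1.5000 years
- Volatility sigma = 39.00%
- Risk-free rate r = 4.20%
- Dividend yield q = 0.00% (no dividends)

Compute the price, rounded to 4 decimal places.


d1 = (ln(S/K) + (r - q + 0.5*sigma^2) * T) / (sigma * sqrt(T)) = 0.12413253
d2 = d1 - sigma * sqrt(T) = -0.35351797
exp(-rT) = 0.93894347; exp(-qT) = 1.00000000
C = S_0 * exp(-qT) * N(d1) - K * exp(-rT) * N(d2)
N(d1) = 0.54939483; N(d2) = 0.36185008
C = 0.8800 * 1.00000000 * 0.54939483 - 0.9900 * 0.93894347 * 0.36185008 = 0.1471

Answer: Price = 0.1471


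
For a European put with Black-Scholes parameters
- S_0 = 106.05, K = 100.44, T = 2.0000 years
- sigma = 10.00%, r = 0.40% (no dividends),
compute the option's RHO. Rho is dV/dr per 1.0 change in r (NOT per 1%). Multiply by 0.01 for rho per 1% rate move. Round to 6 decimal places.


d1 = 0.5115927937; d2 = 0.3701714374
phi(d1) = 0.3500069994; exp(-qT) = 1.0000000000; exp(-rT) = 0.9920319148
N(-d2) = 0.3556273785
Rho = -K*T*exp(-rT)*N(-d2) = -100.4400 * 2.0000 * 0.9920319148 * 0.3556273785 = -70.869200

Answer: Rho = -70.869200


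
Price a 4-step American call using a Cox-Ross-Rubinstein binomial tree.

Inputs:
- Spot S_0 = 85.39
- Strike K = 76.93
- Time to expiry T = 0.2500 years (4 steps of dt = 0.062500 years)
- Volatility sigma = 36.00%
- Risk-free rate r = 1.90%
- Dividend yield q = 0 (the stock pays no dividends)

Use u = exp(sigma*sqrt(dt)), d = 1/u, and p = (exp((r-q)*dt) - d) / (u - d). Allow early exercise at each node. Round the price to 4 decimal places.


Answer: Price = V(0,0) = 11.5316

Derivation:
dt = T/N = 0.062500
u = exp(sigma*sqrt(dt)) = 1.094174; d = 1/u = 0.913931
p = (exp((r-q)*dt) - d) / (u - d) = 0.484107
Discount per step: exp(-r*dt) = 0.998813
Stock lattice S(k, i) with i counting down-moves:
  k=0: S(0,0) = 85.3900
  k=1: S(1,0) = 93.4315; S(1,1) = 78.0406
  k=2: S(2,0) = 102.2304; S(2,1) = 85.3900; S(2,2) = 71.3237
  k=3: S(3,0) = 111.8579; S(3,1) = 93.4315; S(3,2) = 78.0406; S(3,3) = 65.1850
  k=4: S(4,0) = 122.3920; S(4,1) = 102.2304; S(4,2) = 85.3900; S(4,3) = 71.3237; S(4,4) = 59.5746
Terminal payoffs V(N, i) = max(S_T - K, 0):
  V(4,0) = 45.461999; V(4,1) = 25.300391; V(4,2) = 8.460000; V(4,3) = 0.000000; V(4,4) = 0.000000
Backward induction: V(k, i) = exp(-r*dt) * [p * V(k+1, i) + (1-p) * V(k+1, i+1)]; then take max(V_cont, immediate exercise) for American.
  V(3,0) = exp(-r*dt) * [p*45.461999 + (1-p)*25.300391] = 35.019165; exercise = 34.927864; V(3,0) = max -> 35.019165
  V(3,1) = exp(-r*dt) * [p*25.300391 + (1-p)*8.460000] = 16.592842; exercise = 16.501542; V(3,1) = max -> 16.592842
  V(3,2) = exp(-r*dt) * [p*8.460000 + (1-p)*0.000000] = 4.090688; exercise = 1.110584; V(3,2) = max -> 4.090688
  V(3,3) = exp(-r*dt) * [p*0.000000 + (1-p)*0.000000] = 0.000000; exercise = 0.000000; V(3,3) = max -> 0.000000
  V(2,0) = exp(-r*dt) * [p*35.019165 + (1-p)*16.592842] = 25.482883; exercise = 25.300391; V(2,0) = max -> 25.482883
  V(2,1) = exp(-r*dt) * [p*16.592842 + (1-p)*4.090688] = 10.131036; exercise = 8.460000; V(2,1) = max -> 10.131036
  V(2,2) = exp(-r*dt) * [p*4.090688 + (1-p)*0.000000] = 1.977982; exercise = 0.000000; V(2,2) = max -> 1.977982
  V(1,0) = exp(-r*dt) * [p*25.482883 + (1-p)*10.131036] = 17.542135; exercise = 16.501542; V(1,0) = max -> 17.542135
  V(1,1) = exp(-r*dt) * [p*10.131036 + (1-p)*1.977982] = 5.917904; exercise = 1.110584; V(1,1) = max -> 5.917904
  V(0,0) = exp(-r*dt) * [p*17.542135 + (1-p)*5.917904] = 11.531579; exercise = 8.460000; V(0,0) = max -> 11.531579


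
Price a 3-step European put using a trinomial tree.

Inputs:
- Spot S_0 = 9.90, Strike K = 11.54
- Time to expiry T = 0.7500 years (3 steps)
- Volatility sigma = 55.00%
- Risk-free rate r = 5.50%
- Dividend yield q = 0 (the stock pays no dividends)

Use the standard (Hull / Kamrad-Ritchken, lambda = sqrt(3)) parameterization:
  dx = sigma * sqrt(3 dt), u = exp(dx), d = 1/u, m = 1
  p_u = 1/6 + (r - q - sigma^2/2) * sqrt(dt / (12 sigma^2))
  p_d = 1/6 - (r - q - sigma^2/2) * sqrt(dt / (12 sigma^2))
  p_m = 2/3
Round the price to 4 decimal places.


dt = T/N = 0.250000; dx = sigma*sqrt(3*dt) = 0.476314
u = exp(dx) = 1.610128; d = 1/u = 0.621068
p_u = 0.141408, p_m = 0.666667, p_d = 0.191926
Discount per step: exp(-r*dt) = 0.986344
Stock lattice S(k, j) with j the centered position index:
  k=0: S(0,+0) = 9.9000
  k=1: S(1,-1) = 6.1486; S(1,+0) = 9.9000; S(1,+1) = 15.9403
  k=2: S(2,-2) = 3.8187; S(2,-1) = 6.1486; S(2,+0) = 9.9000; S(2,+1) = 15.9403; S(2,+2) = 25.6659
  k=3: S(3,-3) = 2.3717; S(3,-2) = 3.8187; S(3,-1) = 6.1486; S(3,+0) = 9.9000; S(3,+1) = 15.9403; S(3,+2) = 25.6659; S(3,+3) = 41.3254
Terminal payoffs V(N, j) = max(K - S_T, 0):
  V(3,-3) = 9.168334; V(3,-2) = 7.721312; V(3,-1) = 5.391422; V(3,+0) = 1.640000; V(3,+1) = 0.000000; V(3,+2) = 0.000000; V(3,+3) = 0.000000
Backward induction: V(k, j) = exp(-r*dt) * [p_u * V(k+1, j+1) + p_m * V(k+1, j) + p_d * V(k+1, j-1)]
  V(2,-2) = exp(-r*dt) * [p_u*5.391422 + p_m*7.721312 + p_d*9.168334] = 7.564834
  V(2,-1) = exp(-r*dt) * [p_u*1.640000 + p_m*5.391422 + p_d*7.721312] = 5.235622
  V(2,+0) = exp(-r*dt) * [p_u*0.000000 + p_m*1.640000 + p_d*5.391422] = 2.099025
  V(2,+1) = exp(-r*dt) * [p_u*0.000000 + p_m*0.000000 + p_d*1.640000] = 0.310460
  V(2,+2) = exp(-r*dt) * [p_u*0.000000 + p_m*0.000000 + p_d*0.000000] = 0.000000
  V(1,-1) = exp(-r*dt) * [p_u*2.099025 + p_m*5.235622 + p_d*7.564834] = 5.167574
  V(1,+0) = exp(-r*dt) * [p_u*0.310460 + p_m*2.099025 + p_d*5.235622] = 2.414671
  V(1,+1) = exp(-r*dt) * [p_u*0.000000 + p_m*0.310460 + p_d*2.099025] = 0.601502
  V(0,+0) = exp(-r*dt) * [p_u*0.601502 + p_m*2.414671 + p_d*5.167574] = 2.649940

Answer: Price = V(0,0) = 2.6499
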